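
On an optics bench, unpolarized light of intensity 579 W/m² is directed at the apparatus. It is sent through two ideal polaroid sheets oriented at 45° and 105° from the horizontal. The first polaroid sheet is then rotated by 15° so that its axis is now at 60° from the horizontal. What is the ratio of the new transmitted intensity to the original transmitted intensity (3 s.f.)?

I_new/I_old ≈ 2.00

Before rotation:
Unpolarized light through the first polarizer → I₁ = ½ I₀, now polarized at 45°.
I₂ = I₁ cos²(105° − 45°) = 0.5 I₀ · cos²(60°) = 0.125 I₀.
After rotation:
Unpolarized light through the first polarizer → I₁ = ½ I₀, now polarized at 60°.
I₂ = I₁ cos²(105° − 60°) = 0.5 I₀ · cos²(45°) = 0.25 I₀.
Ratio = 0.25 / 0.125 = 2.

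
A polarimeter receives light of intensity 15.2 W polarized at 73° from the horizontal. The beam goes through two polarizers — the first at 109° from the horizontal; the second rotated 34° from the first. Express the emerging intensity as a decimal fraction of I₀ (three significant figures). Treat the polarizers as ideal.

By Malus's law, I₁ = 15.2 W · cos²(36°) = 9.949 W.
I₂ = I₁ · cos²(34°) = 9.949 · 0.6873 = 6.838 W.
Transmitted fraction = 0.4498.

I/I₀ ≈ 0.450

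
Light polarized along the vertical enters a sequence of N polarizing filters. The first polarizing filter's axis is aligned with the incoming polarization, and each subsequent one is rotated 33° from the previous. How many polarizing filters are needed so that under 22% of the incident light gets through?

N = 6

First polarizer is aligned with the polarization: full transmission.
Each further stage multiplies by cos²(33°) = 0.7034.
After N polarizers: T = 0.7034^(N−1). Require T < 0.22 ⇒ N−1 > ln(0.22)/ln(0.7034) = 4.30, so N−1 ≥ 5 and N = 6.
Check: N=6 gives T = 0.1722 < 0.22; N=5 gives T = 0.2448.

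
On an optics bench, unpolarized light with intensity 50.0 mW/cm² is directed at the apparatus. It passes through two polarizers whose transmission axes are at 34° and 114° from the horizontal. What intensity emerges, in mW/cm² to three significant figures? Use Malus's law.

Unpolarized light through the first polarizer → I₁ = 50.0 mW/cm²/2 = 25 mW/cm², polarized at 34°.
I₂ = I₁ · cos²(80°) = 25 · 0.03015 = 0.7538 mW/cm².

I ≈ 0.754 mW/cm²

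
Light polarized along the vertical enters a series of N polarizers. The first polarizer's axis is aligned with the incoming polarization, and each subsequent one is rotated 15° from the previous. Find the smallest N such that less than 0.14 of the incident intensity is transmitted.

N = 30

First polarizer is aligned with the polarization: full transmission.
Each further stage multiplies by cos²(15°) = 0.933.
After N polarizers: T = 0.933^(N−1). Require T < 0.14 ⇒ N−1 > ln(0.14)/ln(0.933) = 28.36, so N−1 ≥ 29 and N = 30.
Check: N=30 gives T = 0.1339 < 0.14; N=29 gives T = 0.1435.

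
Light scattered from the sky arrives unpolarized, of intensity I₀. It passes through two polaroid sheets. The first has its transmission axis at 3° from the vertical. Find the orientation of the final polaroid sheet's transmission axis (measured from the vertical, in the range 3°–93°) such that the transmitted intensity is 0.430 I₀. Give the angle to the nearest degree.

θ ≈ 25°

Unpolarized light through the first polarizer → I₁ = ½ I₀, now polarized at 3°.
Need I₂/I₀ = 0.43, so cos²(θ − 3°) = 0.43 / 0.5 = 0.86.
θ − 3° = arccos(√0.86) = 22.0°, giving θ ≈ 3 + 22.0 = 25.0°.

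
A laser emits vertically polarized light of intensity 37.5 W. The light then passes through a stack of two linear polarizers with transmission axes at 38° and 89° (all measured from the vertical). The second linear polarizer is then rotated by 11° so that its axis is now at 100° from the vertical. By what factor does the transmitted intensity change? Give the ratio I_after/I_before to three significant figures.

I_new/I_old ≈ 0.557

Before rotation:
I₁ = I₀ cos²(38° − 0°) = I₀ cos²(38°) = 0.621 I₀.
I₂ = I₁ cos²(89° − 38°) = 0.621 I₀ · cos²(51°) = 0.2459 I₀.
After rotation:
I₁ = I₀ cos²(38° − 0°) = I₀ cos²(38°) = 0.621 I₀.
I₂ = I₁ cos²(100° − 38°) = 0.621 I₀ · cos²(62°) = 0.1369 I₀.
Ratio = 0.1369 / 0.2459 = 0.5565.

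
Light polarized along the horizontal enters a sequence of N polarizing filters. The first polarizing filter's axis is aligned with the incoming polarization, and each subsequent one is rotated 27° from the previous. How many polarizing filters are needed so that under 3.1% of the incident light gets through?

N = 17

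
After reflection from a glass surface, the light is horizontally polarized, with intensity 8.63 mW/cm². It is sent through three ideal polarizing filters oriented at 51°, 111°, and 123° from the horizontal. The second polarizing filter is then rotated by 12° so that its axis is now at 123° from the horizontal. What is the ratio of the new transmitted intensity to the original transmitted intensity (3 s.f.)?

I_new/I_old ≈ 0.399

Before rotation:
By Malus's law, I₁ = I₀ cos²(51° − 0°) = I₀ cos²(51°) = 0.396 I₀.
I₂ = I₁ cos²(111° − 51°) = 0.396 I₀ · cos²(60°) = 0.09901 I₀.
I₃ = I₂ cos²(123° − 111°) = 0.09901 I₀ · cos²(12°) = 0.09473 I₀.
After rotation:
I₁ = I₀ cos²(51° − 0°) = I₀ cos²(51°) = 0.396 I₀.
I₂ = I₁ cos²(123° − 51°) = 0.396 I₀ · cos²(72°) = 0.03782 I₀.
I₃ = I₂ cos²(123° − 123°) = 0.03782 I₀ · cos²(0°) = 0.03782 I₀.
Ratio = 0.03782 / 0.09473 = 0.3992.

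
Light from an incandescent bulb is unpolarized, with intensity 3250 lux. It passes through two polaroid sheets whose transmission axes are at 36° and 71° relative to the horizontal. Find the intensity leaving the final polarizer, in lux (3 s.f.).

Unpolarized light through the first polarizer → I₁ = 3250 lux/2 = 1625 lux, polarized at 36°.
I₂ = I₁ · cos²(35°) = 1625 · 0.671 = 1090 lux.

I ≈ 1090 lux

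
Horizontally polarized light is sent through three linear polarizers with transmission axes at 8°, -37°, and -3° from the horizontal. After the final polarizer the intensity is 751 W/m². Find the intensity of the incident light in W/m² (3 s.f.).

I₀ ≈ 2230 W/m²

I₁ = I₀ cos²(8° − 0°) = I₀ cos²(8°) = 0.9806 I₀.
I₂ = I₁ cos²(-37° − 8°) = 0.9806 I₀ · cos²(45°) = 0.4903 I₀.
I₃ = I₂ cos²(-3° + 37°) = 0.4903 I₀ · cos²(34°) = 0.337 I₀.
So 751 W/m² = 0.337 I₀, giving I₀ = 751/0.337 = 2229 W/m².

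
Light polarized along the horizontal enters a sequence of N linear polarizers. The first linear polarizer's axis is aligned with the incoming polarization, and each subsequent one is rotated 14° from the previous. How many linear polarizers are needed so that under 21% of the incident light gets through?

N = 27

First polarizer is aligned with the polarization: full transmission.
Each further stage multiplies by cos²(14°) = 0.9415.
After N polarizers: T = 0.9415^(N−1). Require T < 0.21 ⇒ N−1 > ln(0.21)/ln(0.9415) = 25.88, so N−1 ≥ 26 and N = 27.
Check: N=27 gives T = 0.2085 < 0.21; N=26 gives T = 0.2214.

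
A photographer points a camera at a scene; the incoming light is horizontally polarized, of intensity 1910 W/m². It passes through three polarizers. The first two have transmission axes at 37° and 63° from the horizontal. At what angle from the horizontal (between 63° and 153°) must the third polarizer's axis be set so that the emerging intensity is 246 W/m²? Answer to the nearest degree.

θ ≈ 123°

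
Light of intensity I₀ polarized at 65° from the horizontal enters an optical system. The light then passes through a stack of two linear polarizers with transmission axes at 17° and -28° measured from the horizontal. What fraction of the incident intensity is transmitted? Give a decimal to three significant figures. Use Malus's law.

≈ 0.224 I₀

By Malus's law, I₁ = I₀ cos²(17° − 65°) = I₀ cos²(48°) = 0.4477 I₀.
I₂ = I₁ cos²(-28° − 17°) = 0.4477 I₀ · cos²(45°) = 0.2239 I₀.
Transmitted fraction = 0.2239.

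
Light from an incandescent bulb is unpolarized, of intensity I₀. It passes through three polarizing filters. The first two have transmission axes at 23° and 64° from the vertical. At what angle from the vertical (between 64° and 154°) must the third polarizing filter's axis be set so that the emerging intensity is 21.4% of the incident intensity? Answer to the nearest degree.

Unpolarized light through the first polarizer → I₁ = ½ I₀, now polarized at 23°.
I₂ = I₁ cos²(64° − 23°) = 0.5 I₀ · cos²(41°) = 0.2848 I₀.
Need I₃/I₀ = 0.214, so cos²(θ − 64°) = 0.214 / 0.2848 = 0.7514.
θ − 64° = arccos(√0.7514) = 29.9°, giving θ ≈ 64 + 29.9 = 93.9°.

θ ≈ 94°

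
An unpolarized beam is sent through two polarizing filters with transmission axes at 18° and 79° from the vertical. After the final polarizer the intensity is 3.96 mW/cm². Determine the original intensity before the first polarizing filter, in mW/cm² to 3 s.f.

I₀ ≈ 33.7 mW/cm²

Unpolarized light through the first polarizer → I₁ = ½ I₀, now polarized at 18°.
I₂ = I₁ cos²(79° − 18°) = 0.5 I₀ · cos²(61°) = 0.1175 I₀.
So 3.96 mW/cm² = 0.1175 I₀, giving I₀ = 3.96/0.1175 = 33.7 mW/cm².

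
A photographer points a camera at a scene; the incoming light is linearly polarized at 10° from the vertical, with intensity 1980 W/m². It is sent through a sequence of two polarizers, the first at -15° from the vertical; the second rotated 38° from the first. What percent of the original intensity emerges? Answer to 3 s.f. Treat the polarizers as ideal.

≈ 51.0%

I₁ = 1980 W/m² · cos²(25°) = 1626 W/m².
I₂ = I₁ · cos²(38°) = 1626 · 0.621 = 1010 W/m².
That is 51.01% of the incident intensity.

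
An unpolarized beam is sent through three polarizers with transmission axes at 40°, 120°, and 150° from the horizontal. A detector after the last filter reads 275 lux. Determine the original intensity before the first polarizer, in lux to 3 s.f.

Unpolarized light through the first polarizer → I₁ = ½ I₀, now polarized at 40°.
I₂ = I₁ cos²(120° − 40°) = 0.5 I₀ · cos²(80°) = 0.01508 I₀.
I₃ = I₂ cos²(150° − 120°) = 0.01508 I₀ · cos²(30°) = 0.01131 I₀.
So 275 lux = 0.01131 I₀, giving I₀ = 275/0.01131 = 2.432e+04 lux.

I₀ ≈ 2.43e4 lux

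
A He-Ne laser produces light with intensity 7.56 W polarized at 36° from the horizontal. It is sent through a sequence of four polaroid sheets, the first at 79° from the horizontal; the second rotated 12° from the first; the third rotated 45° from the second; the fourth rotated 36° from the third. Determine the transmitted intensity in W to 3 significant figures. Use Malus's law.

By Malus's law, I₁ = 7.56 W · cos²(43°) = 4.044 W.
I₂ = I₁ · cos²(12°) = 4.044 · 0.9568 = 3.869 W.
I₃ = I₂ · cos²(45°) = 3.869 · 0.5 = 1.934 W.
I₄ = I₃ · cos²(36°) = 1.934 · 0.6545 = 1.266 W.

I ≈ 1.27 W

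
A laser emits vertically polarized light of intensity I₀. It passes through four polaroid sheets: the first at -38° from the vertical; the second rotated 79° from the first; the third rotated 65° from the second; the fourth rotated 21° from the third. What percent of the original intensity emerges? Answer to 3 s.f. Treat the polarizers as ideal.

≈ 0.352%

I₁ = I₀ cos²(-38° − 0°) = I₀ cos²(38°) = 0.621 I₀.
I₂ = I₁ cos²(79°) = 0.621 · 0.03641 I₀ = 0.02261 I₀.
I₃ = I₂ cos²(65°) = 0.02261 · 0.1786 I₀ = 0.004038 I₀.
I₄ = I₃ cos²(21°) = 0.004038 · 0.8716 I₀ = 0.003519 I₀.
That is 0.3519% of the incident intensity.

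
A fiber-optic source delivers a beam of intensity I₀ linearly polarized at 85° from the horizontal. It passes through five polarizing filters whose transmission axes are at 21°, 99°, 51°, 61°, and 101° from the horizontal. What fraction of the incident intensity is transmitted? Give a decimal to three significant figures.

≈ 0.00212 I₀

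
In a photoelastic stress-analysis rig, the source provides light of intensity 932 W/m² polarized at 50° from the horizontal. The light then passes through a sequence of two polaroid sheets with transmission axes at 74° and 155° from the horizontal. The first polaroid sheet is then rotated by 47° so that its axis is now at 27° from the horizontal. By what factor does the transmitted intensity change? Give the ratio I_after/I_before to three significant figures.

Before rotation:
I₁ = I₀ cos²(74° − 50°) = I₀ cos²(24°) = 0.8346 I₀.
I₂ = I₁ cos²(155° − 74°) = 0.8346 I₀ · cos²(81°) = 0.02042 I₀.
After rotation:
I₁ = I₀ cos²(27° − 50°) = I₀ cos²(23°) = 0.8473 I₀.
Angle between axes 1 and 2: 52°. I₂ = 0.8473 I₀ · cos²(52°) = 0.3212 I₀.
Ratio = 0.3212 / 0.02042 = 15.73.

I_new/I_old ≈ 15.7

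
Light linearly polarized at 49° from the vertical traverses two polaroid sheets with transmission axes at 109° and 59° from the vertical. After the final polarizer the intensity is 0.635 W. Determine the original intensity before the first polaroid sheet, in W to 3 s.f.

By Malus's law, I₁ = I₀ cos²(109° − 49°) = I₀ cos²(60°) = 0.25 I₀.
I₂ = I₁ cos²(59° − 109°) = 0.25 I₀ · cos²(50°) = 0.1033 I₀.
So 0.635 W = 0.1033 I₀, giving I₀ = 0.635/0.1033 = 6.148 W.

I₀ ≈ 6.15 W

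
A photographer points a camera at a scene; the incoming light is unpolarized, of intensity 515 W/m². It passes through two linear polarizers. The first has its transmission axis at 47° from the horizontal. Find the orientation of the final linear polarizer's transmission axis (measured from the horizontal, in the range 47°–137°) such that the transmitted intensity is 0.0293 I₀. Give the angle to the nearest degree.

θ ≈ 123°

Unpolarized light through the first polarizer → I₁ = ½ I₀, now polarized at 47°.
Need I₂/I₀ = 0.0293, so cos²(θ − 47°) = 0.0293 / 0.5 = 0.0586.
θ − 47° = arccos(√0.0586) = 76.0°, giving θ ≈ 47 + 76.0 = 123.0°.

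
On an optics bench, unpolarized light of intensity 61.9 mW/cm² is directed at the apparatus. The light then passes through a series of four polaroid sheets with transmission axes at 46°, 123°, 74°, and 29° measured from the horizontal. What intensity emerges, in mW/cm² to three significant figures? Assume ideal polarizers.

I ≈ 0.337 mW/cm²

Unpolarized light through the first polarizer → I₁ = 61.9 mW/cm²/2 = 30.95 mW/cm², polarized at 46°.
I₂ = I₁ · cos²(77°) = 30.95 · 0.0506 = 1.566 mW/cm².
I₃ = I₂ · cos²(49°) = 1.566 · 0.4304 = 0.6741 mW/cm².
I₄ = I₃ · cos²(45°) = 0.6741 · 0.5 = 0.337 mW/cm².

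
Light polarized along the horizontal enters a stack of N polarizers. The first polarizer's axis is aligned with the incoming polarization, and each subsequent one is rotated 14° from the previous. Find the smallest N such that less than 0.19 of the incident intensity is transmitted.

N = 29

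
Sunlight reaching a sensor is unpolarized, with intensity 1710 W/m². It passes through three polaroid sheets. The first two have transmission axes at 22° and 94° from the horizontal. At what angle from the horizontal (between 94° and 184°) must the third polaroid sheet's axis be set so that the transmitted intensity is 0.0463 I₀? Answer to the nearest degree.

Unpolarized light through the first polarizer → I₁ = ½ I₀, now polarized at 22°.
I₂ = I₁ cos²(94° − 22°) = 0.5 I₀ · cos²(72°) = 0.04775 I₀.
Need I₃/I₀ = 0.0463, so cos²(θ − 94°) = 0.0463 / 0.04775 = 0.9697.
θ − 94° = arccos(√0.9697) = 10.0°, giving θ ≈ 94 + 10.0 = 104.0°.

θ ≈ 104°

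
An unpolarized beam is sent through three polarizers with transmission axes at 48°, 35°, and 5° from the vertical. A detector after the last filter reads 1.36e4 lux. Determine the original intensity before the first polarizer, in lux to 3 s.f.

Unpolarized light through the first polarizer → I₁ = ½ I₀, now polarized at 48°.
I₂ = I₁ cos²(35° − 48°) = 0.5 I₀ · cos²(13°) = 0.4747 I₀.
I₃ = I₂ cos²(5° − 35°) = 0.4747 I₀ · cos²(30°) = 0.356 I₀.
So 1.36e4 lux = 0.356 I₀, giving I₀ = 1.36e4/0.356 = 3.82e+04 lux.

I₀ ≈ 3.82e4 lux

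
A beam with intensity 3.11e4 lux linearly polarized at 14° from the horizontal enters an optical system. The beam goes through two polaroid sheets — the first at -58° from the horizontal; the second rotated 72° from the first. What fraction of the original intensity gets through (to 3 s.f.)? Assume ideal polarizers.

By Malus's law, I₁ = 3.11e4 lux · cos²(72°) = 2970 lux.
I₂ = I₁ · cos²(72°) = 2970 · 0.09549 = 283.6 lux.
Transmitted fraction = 0.009119.

I/I₀ ≈ 0.00912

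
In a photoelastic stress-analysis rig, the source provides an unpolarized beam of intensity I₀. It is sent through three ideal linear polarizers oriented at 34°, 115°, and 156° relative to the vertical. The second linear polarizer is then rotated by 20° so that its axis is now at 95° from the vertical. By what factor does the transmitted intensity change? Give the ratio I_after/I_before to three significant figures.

I_new/I_old ≈ 3.96

Before rotation:
Unpolarized light through the first polarizer → I₁ = ½ I₀, now polarized at 34°.
I₂ = I₁ cos²(115° − 34°) = 0.5 I₀ · cos²(81°) = 0.01224 I₀.
I₃ = I₂ cos²(156° − 115°) = 0.01224 I₀ · cos²(41°) = 0.006969 I₀.
After rotation:
Unpolarized light through the first polarizer → I₁ = ½ I₀, now polarized at 34°.
I₂ = I₁ cos²(95° − 34°) = 0.5 I₀ · cos²(61°) = 0.1175 I₀.
I₃ = I₂ cos²(156° − 95°) = 0.1175 I₀ · cos²(61°) = 0.02762 I₀.
Ratio = 0.02762 / 0.006969 = 3.963.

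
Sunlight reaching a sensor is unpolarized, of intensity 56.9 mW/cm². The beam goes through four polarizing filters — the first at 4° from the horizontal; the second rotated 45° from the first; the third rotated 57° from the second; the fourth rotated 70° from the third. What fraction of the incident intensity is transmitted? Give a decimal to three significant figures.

I/I₀ ≈ 0.00867

Unpolarized light through the first polarizer → I₁ = 56.9 mW/cm²/2 = 28.45 mW/cm², polarized at 4°.
I₂ = I₁ · cos²(45°) = 28.45 · 0.5 = 14.23 mW/cm².
I₃ = I₂ · cos²(57°) = 14.23 · 0.2966 = 4.22 mW/cm².
I₄ = I₃ · cos²(70°) = 4.22 · 0.117 = 0.4936 mW/cm².
Transmitted fraction = 0.008675.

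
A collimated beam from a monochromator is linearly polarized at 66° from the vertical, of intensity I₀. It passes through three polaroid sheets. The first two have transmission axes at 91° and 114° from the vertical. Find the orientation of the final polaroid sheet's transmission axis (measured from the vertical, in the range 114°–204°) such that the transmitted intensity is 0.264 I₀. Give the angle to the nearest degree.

θ ≈ 166°

I₁ = I₀ cos²(91° − 66°) = I₀ cos²(25°) = 0.8214 I₀.
I₂ = I₁ cos²(114° − 91°) = 0.8214 I₀ · cos²(23°) = 0.696 I₀.
Need I₃/I₀ = 0.264, so cos²(θ − 114°) = 0.264 / 0.696 = 0.3793.
θ − 114° = arccos(√0.3793) = 52.0°, giving θ ≈ 114 + 52.0 = 166.0°.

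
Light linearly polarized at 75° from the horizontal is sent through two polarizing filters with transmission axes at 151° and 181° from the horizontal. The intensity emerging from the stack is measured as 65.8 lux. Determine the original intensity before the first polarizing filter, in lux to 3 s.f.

I₀ ≈ 1500 lux

I₁ = I₀ cos²(151° − 75°) = I₀ cos²(76°) = 0.05853 I₀.
I₂ = I₁ cos²(181° − 151°) = 0.05853 I₀ · cos²(30°) = 0.04389 I₀.
So 65.8 lux = 0.04389 I₀, giving I₀ = 65.8/0.04389 = 1499 lux.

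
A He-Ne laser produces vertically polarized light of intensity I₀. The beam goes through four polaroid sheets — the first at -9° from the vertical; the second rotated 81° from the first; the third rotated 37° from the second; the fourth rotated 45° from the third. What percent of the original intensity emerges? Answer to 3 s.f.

I₁ = I₀ cos²(-9° − 0°) = I₀ cos²(9°) = 0.9755 I₀.
I₂ = I₁ cos²(81°) = 0.9755 · 0.02447 I₀ = 0.02387 I₀.
I₃ = I₂ cos²(37°) = 0.02387 · 0.6378 I₀ = 0.01523 I₀.
I₄ = I₃ cos²(45°) = 0.01523 · 0.5 I₀ = 0.007613 I₀.
That is 0.7613% of the incident intensity.

≈ 0.761%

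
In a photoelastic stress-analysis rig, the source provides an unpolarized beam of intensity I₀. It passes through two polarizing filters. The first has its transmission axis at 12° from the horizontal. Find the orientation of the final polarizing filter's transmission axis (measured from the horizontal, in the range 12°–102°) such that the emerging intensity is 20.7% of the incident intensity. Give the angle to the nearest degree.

θ ≈ 62°

Unpolarized light through the first polarizer → I₁ = ½ I₀, now polarized at 12°.
Need I₂/I₀ = 0.207, so cos²(θ − 12°) = 0.207 / 0.5 = 0.414.
θ − 12° = arccos(√0.414) = 50.0°, giving θ ≈ 12 + 50.0 = 62.0°.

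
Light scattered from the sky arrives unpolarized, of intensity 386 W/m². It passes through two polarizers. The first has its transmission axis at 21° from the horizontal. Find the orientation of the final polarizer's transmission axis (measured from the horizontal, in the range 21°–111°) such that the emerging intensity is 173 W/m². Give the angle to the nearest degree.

θ ≈ 40°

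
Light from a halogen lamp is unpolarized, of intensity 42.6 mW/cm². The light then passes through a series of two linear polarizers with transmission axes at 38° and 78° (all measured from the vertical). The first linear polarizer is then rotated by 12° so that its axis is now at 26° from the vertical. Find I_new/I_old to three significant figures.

Before rotation:
Unpolarized light through the first polarizer → I₁ = ½ I₀, now polarized at 38°.
I₂ = I₁ cos²(78° − 38°) = 0.5 I₀ · cos²(40°) = 0.2934 I₀.
After rotation:
Unpolarized light through the first polarizer → I₁ = ½ I₀, now polarized at 26°.
I₂ = I₁ cos²(78° − 26°) = 0.5 I₀ · cos²(52°) = 0.1895 I₀.
Ratio = 0.1895 / 0.2934 = 0.6459.

I_new/I_old ≈ 0.646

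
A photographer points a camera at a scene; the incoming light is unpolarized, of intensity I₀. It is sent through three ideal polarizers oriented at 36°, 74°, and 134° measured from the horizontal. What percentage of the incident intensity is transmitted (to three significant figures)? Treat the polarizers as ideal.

Unpolarized light through the first polarizer → I₁ = ½ I₀, now polarized at 36°.
I₂ = I₁ cos²(74° − 36°) = 0.5 I₀ · cos²(38°) = 0.3105 I₀.
I₃ = I₂ cos²(134° − 74°) = 0.3105 I₀ · cos²(60°) = 0.07762 I₀.
That is 7.762% of the incident intensity.

≈ 7.76%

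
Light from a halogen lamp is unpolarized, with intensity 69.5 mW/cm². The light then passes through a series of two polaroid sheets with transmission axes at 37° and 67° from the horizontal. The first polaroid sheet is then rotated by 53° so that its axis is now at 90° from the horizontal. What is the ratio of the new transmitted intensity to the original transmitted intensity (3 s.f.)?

Before rotation:
Unpolarized light through the first polarizer → I₁ = ½ I₀, now polarized at 37°.
I₂ = I₁ cos²(67° − 37°) = 0.5 I₀ · cos²(30°) = 0.375 I₀.
After rotation:
Unpolarized light through the first polarizer → I₁ = ½ I₀, now polarized at 90°.
I₂ = I₁ cos²(67° − 90°) = 0.5 I₀ · cos²(23°) = 0.4237 I₀.
Ratio = 0.4237 / 0.375 = 1.13.

I_new/I_old ≈ 1.13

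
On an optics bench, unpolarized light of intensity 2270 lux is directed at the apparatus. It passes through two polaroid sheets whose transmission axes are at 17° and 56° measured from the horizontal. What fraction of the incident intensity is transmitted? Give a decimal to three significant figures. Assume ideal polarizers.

Unpolarized light through the first polarizer → I₁ = 2270 lux/2 = 1135 lux, polarized at 17°.
I₂ = I₁ · cos²(39°) = 1135 · 0.604 = 685.5 lux.
Transmitted fraction = 0.302.

I/I₀ ≈ 0.302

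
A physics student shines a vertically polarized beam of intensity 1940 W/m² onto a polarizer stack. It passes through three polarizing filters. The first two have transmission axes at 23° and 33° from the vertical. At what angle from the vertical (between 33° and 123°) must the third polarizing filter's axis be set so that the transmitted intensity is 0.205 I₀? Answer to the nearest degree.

θ ≈ 93°

By Malus's law, I₁ = I₀ cos²(23° − 0°) = I₀ cos²(23°) = 0.8473 I₀.
I₂ = I₁ cos²(33° − 23°) = 0.8473 I₀ · cos²(10°) = 0.8218 I₀.
Need I₃/I₀ = 0.205, so cos²(θ − 33°) = 0.205 / 0.8218 = 0.2495.
θ − 33° = arccos(√0.2495) = 60.0°, giving θ ≈ 33 + 60.0 = 93.0°.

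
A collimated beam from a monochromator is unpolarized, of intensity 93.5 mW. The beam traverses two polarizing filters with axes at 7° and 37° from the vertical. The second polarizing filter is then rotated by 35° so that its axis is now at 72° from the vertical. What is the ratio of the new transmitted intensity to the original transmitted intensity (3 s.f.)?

Before rotation:
Unpolarized light through the first polarizer → I₁ = ½ I₀, now polarized at 7°.
I₂ = I₁ cos²(37° − 7°) = 0.5 I₀ · cos²(30°) = 0.375 I₀.
After rotation:
Unpolarized light through the first polarizer → I₁ = ½ I₀, now polarized at 7°.
I₂ = I₁ cos²(72° − 7°) = 0.5 I₀ · cos²(65°) = 0.0893 I₀.
Ratio = 0.0893 / 0.375 = 0.2381.

I_new/I_old ≈ 0.238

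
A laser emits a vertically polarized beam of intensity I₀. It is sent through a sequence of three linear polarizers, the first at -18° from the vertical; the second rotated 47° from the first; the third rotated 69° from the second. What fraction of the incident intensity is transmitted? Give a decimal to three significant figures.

By Malus's law, I₁ = I₀ cos²(-18° − 0°) = I₀ cos²(18°) = 0.9045 I₀.
I₂ = I₁ cos²(47°) = 0.9045 · 0.4651 I₀ = 0.4207 I₀.
I₃ = I₂ cos²(69°) = 0.4207 · 0.1284 I₀ = 0.05403 I₀.
Transmitted fraction = 0.05403.

≈ 0.0540 I₀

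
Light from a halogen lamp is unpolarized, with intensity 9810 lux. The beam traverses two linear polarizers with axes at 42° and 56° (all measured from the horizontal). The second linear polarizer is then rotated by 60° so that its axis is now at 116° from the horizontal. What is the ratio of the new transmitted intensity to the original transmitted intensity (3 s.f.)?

Before rotation:
Unpolarized light through the first polarizer → I₁ = ½ I₀, now polarized at 42°.
I₂ = I₁ cos²(56° − 42°) = 0.5 I₀ · cos²(14°) = 0.4707 I₀.
After rotation:
Unpolarized light through the first polarizer → I₁ = ½ I₀, now polarized at 42°.
I₂ = I₁ cos²(116° − 42°) = 0.5 I₀ · cos²(74°) = 0.03799 I₀.
Ratio = 0.03799 / 0.4707 = 0.0807.

I_new/I_old ≈ 0.0807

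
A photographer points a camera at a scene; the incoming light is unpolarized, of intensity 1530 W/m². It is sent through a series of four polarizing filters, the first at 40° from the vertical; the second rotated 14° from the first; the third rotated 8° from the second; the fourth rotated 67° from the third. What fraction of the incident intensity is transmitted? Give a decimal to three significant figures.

I/I₀ ≈ 0.0705

Unpolarized light through the first polarizer → I₁ = 1530 W/m²/2 = 765 W/m², polarized at 40°.
I₂ = I₁ · cos²(14°) = 765 · 0.9415 = 720.2 W/m².
I₃ = I₂ · cos²(8°) = 720.2 · 0.9806 = 706.3 W/m².
I₄ = I₃ · cos²(67°) = 706.3 · 0.1527 = 107.8 W/m².
Transmitted fraction = 0.07048.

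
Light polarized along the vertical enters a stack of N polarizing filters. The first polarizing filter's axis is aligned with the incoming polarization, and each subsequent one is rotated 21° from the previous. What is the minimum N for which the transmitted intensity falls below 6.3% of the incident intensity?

First polarizer is aligned with the polarization: full transmission.
Each further stage multiplies by cos²(21°) = 0.8716.
After N polarizers: T = 0.8716^(N−1). Require T < 0.063 ⇒ N−1 > ln(0.063)/ln(0.8716) = 20.11, so N−1 ≥ 21 and N = 22.
Check: N=22 gives T = 0.05577 < 0.063; N=21 gives T = 0.06398.

N = 22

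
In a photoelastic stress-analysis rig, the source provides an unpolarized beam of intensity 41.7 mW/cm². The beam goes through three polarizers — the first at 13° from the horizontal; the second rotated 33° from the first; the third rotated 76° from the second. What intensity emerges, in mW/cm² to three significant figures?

Unpolarized light through the first polarizer → I₁ = 41.7 mW/cm²/2 = 20.85 mW/cm², polarized at 13°.
I₂ = I₁ · cos²(33°) = 20.85 · 0.7034 = 14.67 mW/cm².
I₃ = I₂ · cos²(76°) = 14.67 · 0.05853 = 0.8583 mW/cm².

I ≈ 0.858 mW/cm²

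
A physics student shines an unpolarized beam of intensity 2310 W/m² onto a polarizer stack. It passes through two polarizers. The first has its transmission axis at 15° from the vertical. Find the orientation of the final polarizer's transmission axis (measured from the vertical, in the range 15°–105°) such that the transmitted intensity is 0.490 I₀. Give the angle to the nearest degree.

Unpolarized light through the first polarizer → I₁ = ½ I₀, now polarized at 15°.
Need I₂/I₀ = 0.49, so cos²(θ − 15°) = 0.49 / 0.5 = 0.98.
θ − 15° = arccos(√0.98) = 8.1°, giving θ ≈ 15 + 8.1 = 23.1°.

θ ≈ 23°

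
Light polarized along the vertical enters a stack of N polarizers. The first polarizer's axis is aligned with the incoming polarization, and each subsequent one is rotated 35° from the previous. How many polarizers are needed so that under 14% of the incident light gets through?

First polarizer is aligned with the polarization: full transmission.
Each further stage multiplies by cos²(35°) = 0.671.
After N polarizers: T = 0.671^(N−1). Require T < 0.14 ⇒ N−1 > ln(0.14)/ln(0.671) = 4.93, so N−1 ≥ 5 and N = 6.
Check: N=6 gives T = 0.136 < 0.14; N=5 gives T = 0.2027.

N = 6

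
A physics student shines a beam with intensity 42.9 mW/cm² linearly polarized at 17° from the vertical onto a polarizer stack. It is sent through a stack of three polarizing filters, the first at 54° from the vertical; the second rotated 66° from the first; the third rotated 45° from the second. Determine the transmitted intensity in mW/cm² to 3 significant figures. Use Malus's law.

By Malus's law, I₁ = 42.9 mW/cm² · cos²(37°) = 27.36 mW/cm².
I₂ = I₁ · cos²(66°) = 27.36 · 0.1654 = 4.527 mW/cm².
I₃ = I₂ · cos²(45°) = 4.527 · 0.5 = 2.263 mW/cm².

I ≈ 2.26 mW/cm²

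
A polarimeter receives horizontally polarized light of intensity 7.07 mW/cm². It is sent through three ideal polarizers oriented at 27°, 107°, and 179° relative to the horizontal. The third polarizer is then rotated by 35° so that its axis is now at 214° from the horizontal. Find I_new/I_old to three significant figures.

Before rotation:
By Malus's law, I₁ = I₀ cos²(27° − 0°) = I₀ cos²(27°) = 0.7939 I₀.
I₂ = I₁ cos²(107° − 27°) = 0.7939 I₀ · cos²(80°) = 0.02394 I₀.
I₃ = I₂ cos²(179° − 107°) = 0.02394 I₀ · cos²(72°) = 0.002286 I₀.
After rotation:
I₁ = I₀ cos²(27° − 0°) = I₀ cos²(27°) = 0.7939 I₀.
I₂ = I₁ cos²(107° − 27°) = 0.7939 I₀ · cos²(80°) = 0.02394 I₀.
Angle between axes 2 and 3: 73°. I₃ = 0.02394 I₀ · cos²(73°) = 0.002046 I₀.
Ratio = 0.002046 / 0.002286 = 0.8952.

I_new/I_old ≈ 0.895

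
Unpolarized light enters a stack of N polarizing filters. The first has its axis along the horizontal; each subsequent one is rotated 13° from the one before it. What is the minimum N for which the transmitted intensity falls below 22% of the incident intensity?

First polarizer halves the unpolarized light: factor 1/2.
Each further stage multiplies by cos²(13°) = 0.9494.
After N polarizers: T = 0.5·0.9494^(N−1). Require T < 0.22 ⇒ N−1 > ln(0.22/0.5)/ln(0.9494) = 15.81, so N−1 ≥ 16 and N = 17.
Check: N=17 gives T = 0.2178 < 0.22; N=16 gives T = 0.2294.

N = 17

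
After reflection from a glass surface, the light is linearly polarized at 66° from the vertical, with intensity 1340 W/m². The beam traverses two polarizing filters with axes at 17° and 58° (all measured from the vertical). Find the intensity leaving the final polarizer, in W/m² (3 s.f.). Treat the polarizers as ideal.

By Malus's law, I₁ = 1340 W/m² · cos²(49°) = 576.8 W/m².
I₂ = I₁ · cos²(41°) = 576.8 · 0.5696 = 328.5 W/m².

I ≈ 329 W/m²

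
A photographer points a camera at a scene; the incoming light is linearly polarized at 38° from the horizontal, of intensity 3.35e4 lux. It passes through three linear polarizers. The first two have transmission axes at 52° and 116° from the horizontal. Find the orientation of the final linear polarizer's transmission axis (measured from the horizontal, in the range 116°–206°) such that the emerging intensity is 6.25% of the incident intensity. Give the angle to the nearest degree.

I₁ = I₀ cos²(52° − 38°) = I₀ cos²(14°) = 0.9415 I₀.
I₂ = I₁ cos²(116° − 52°) = 0.9415 I₀ · cos²(64°) = 0.1809 I₀.
Need I₃/I₀ = 0.0625, so cos²(θ − 116°) = 0.0625 / 0.1809 = 0.3455.
θ − 116° = arccos(√0.3455) = 54.0°, giving θ ≈ 116 + 54.0 = 170.0°.

θ ≈ 170°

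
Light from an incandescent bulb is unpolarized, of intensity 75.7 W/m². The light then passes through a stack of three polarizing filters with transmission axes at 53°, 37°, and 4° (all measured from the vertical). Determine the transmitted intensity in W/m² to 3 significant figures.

I ≈ 24.6 W/m²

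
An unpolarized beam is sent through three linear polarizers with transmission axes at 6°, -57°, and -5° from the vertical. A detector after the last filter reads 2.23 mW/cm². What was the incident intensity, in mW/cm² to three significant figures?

I₀ ≈ 57.1 mW/cm²

Unpolarized light through the first polarizer → I₁ = ½ I₀, now polarized at 6°.
I₂ = I₁ cos²(-57° − 6°) = 0.5 I₀ · cos²(63°) = 0.1031 I₀.
I₃ = I₂ cos²(-5° + 57°) = 0.1031 I₀ · cos²(52°) = 0.03906 I₀.
So 2.23 mW/cm² = 0.03906 I₀, giving I₀ = 2.23/0.03906 = 57.09 mW/cm².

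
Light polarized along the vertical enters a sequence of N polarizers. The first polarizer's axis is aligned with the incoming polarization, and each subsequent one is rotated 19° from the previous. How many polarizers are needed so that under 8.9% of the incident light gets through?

N = 23

First polarizer is aligned with the polarization: full transmission.
Each further stage multiplies by cos²(19°) = 0.894.
After N polarizers: T = 0.894^(N−1). Require T < 0.089 ⇒ N−1 > ln(0.089)/ln(0.894) = 21.59, so N−1 ≥ 22 and N = 23.
Check: N=23 gives T = 0.08501 < 0.089; N=22 gives T = 0.09509.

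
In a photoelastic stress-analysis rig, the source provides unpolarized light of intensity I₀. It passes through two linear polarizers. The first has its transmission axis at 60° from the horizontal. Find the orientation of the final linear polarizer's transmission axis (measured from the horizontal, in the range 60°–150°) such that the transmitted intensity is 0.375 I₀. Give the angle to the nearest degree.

θ ≈ 90°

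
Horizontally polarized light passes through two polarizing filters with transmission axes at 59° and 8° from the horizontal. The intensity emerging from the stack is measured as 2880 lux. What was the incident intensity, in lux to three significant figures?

I₀ ≈ 2.74e4 lux

I₁ = I₀ cos²(59° − 0°) = I₀ cos²(59°) = 0.2653 I₀.
I₂ = I₁ cos²(8° − 59°) = 0.2653 I₀ · cos²(51°) = 0.1051 I₀.
So 2880 lux = 0.1051 I₀, giving I₀ = 2880/0.1051 = 2.741e+04 lux.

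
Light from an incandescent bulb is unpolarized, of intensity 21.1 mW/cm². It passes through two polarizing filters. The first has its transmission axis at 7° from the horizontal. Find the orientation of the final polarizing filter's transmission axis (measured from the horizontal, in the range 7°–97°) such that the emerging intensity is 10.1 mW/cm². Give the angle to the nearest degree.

θ ≈ 19°

Unpolarized light through the first polarizer → I₁ = ½ I₀, now polarized at 7°.
Target fraction: 10.1 / 21.1 mW/cm² = 0.4787 of I₀.
Need I₂/I₀ = 0.4787, so cos²(θ − 7°) = 0.4787 / 0.5 = 0.9573.
θ − 7° = arccos(√0.9573) = 11.9°, giving θ ≈ 7 + 11.9 = 18.9°.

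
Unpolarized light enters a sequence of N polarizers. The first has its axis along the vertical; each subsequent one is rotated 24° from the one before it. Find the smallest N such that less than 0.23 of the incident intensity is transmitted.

First polarizer halves the unpolarized light: factor 1/2.
Each further stage multiplies by cos²(24°) = 0.8346.
After N polarizers: T = 0.5·0.8346^(N−1). Require T < 0.23 ⇒ N−1 > ln(0.23/0.5)/ln(0.8346) = 4.29, so N−1 ≥ 5 and N = 6.
Check: N=6 gives T = 0.2024 < 0.23; N=5 gives T = 0.2426.

N = 6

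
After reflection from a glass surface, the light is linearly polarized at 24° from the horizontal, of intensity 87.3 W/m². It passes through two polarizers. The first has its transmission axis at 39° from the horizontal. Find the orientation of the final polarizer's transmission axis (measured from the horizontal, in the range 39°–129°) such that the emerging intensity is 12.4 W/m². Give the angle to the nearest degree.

θ ≈ 106°

By Malus's law, I₁ = I₀ cos²(39° − 24°) = I₀ cos²(15°) = 0.933 I₀.
Target fraction: 12.4 / 87.3 W/m² = 0.142 of I₀.
Need I₂/I₀ = 0.142, so cos²(θ − 39°) = 0.142 / 0.933 = 0.1522.
θ − 39° = arccos(√0.1522) = 67.0°, giving θ ≈ 39 + 67.0 = 106.0°.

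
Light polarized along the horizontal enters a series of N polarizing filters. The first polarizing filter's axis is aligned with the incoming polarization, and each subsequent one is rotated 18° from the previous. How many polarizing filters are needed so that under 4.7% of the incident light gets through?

First polarizer is aligned with the polarization: full transmission.
Each further stage multiplies by cos²(18°) = 0.9045.
After N polarizers: T = 0.9045^(N−1). Require T < 0.047 ⇒ N−1 > ln(0.047)/ln(0.9045) = 30.47, so N−1 ≥ 31 and N = 32.
Check: N=32 gives T = 0.04454 < 0.047; N=31 gives T = 0.04925.

N = 32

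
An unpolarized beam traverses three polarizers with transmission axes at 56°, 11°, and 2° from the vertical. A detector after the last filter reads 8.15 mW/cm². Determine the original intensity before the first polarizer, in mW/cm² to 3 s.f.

I₀ ≈ 33.4 mW/cm²

Unpolarized light through the first polarizer → I₁ = ½ I₀, now polarized at 56°.
I₂ = I₁ cos²(11° − 56°) = 0.5 I₀ · cos²(45°) = 0.25 I₀.
I₃ = I₂ cos²(2° − 11°) = 0.25 I₀ · cos²(9°) = 0.2439 I₀.
So 8.15 mW/cm² = 0.2439 I₀, giving I₀ = 8.15/0.2439 = 33.42 mW/cm².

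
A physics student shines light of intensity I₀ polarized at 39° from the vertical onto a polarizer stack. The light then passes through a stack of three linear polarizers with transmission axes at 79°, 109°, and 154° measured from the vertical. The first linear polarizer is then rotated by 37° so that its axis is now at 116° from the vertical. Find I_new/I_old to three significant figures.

I_new/I_old ≈ 0.113

Before rotation:
By Malus's law, I₁ = I₀ cos²(79° − 39°) = I₀ cos²(40°) = 0.5868 I₀.
I₂ = I₁ cos²(109° − 79°) = 0.5868 I₀ · cos²(30°) = 0.4401 I₀.
I₃ = I₂ cos²(154° − 109°) = 0.4401 I₀ · cos²(45°) = 0.2201 I₀.
After rotation:
I₁ = I₀ cos²(116° − 39°) = I₀ cos²(77°) = 0.0506 I₀.
I₂ = I₁ cos²(109° − 116°) = 0.0506 I₀ · cos²(7°) = 0.04985 I₀.
I₃ = I₂ cos²(154° − 109°) = 0.04985 I₀ · cos²(45°) = 0.02493 I₀.
Ratio = 0.02493 / 0.2201 = 0.1133.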